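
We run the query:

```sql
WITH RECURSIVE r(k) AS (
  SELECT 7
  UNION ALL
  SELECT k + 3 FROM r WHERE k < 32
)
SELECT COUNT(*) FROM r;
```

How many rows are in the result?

Base: k=7.
Iteration 1: 7 < 32 holds -> k = 7 + 3 = 10.
Iteration 2: 10 < 32 holds -> k = 10 + 3 = 13.
Iteration 3: 13 < 32 holds -> k = 13 + 3 = 16.
Iteration 4: 16 < 32 holds -> k = 16 + 3 = 19.
Iteration 5: 19 < 32 holds -> k = 19 + 3 = 22.
Iteration 6: 22 < 32 holds -> k = 22 + 3 = 25.
Iteration 7: 25 < 32 holds -> k = 25 + 3 = 28.
Iteration 8: 28 < 32 holds -> k = 28 + 3 = 31.
Iteration 9: 31 < 32 holds -> k = 31 + 3 = 34.
Iteration 10: 34 < 32 fails; recursion stops.
Total rows emitted: 10.

10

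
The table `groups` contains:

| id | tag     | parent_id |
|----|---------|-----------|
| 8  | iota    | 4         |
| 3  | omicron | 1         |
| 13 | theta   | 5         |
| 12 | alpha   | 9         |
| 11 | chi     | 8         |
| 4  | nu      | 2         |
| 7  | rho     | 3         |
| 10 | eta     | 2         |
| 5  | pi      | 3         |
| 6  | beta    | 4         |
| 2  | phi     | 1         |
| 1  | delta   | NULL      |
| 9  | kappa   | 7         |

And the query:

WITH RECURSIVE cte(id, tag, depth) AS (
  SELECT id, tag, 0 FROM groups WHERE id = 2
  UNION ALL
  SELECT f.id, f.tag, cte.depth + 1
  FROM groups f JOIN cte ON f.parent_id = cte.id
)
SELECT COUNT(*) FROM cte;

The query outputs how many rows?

6

Base: id=2 (phi) at depth 0.
Iteration 1: rows with parent_id in {2} -> nu (id 4, depth 1), eta (id 10, depth 1).
Iteration 2: rows with parent_id in {4,10} -> beta (id 6, depth 2), iota (id 8, depth 2).
Iteration 3: rows with parent_id in {6,8} -> chi (id 11, depth 3).
Iteration 4: no rows with parent_id in {11}; recursion stops.
Total rows emitted: 6.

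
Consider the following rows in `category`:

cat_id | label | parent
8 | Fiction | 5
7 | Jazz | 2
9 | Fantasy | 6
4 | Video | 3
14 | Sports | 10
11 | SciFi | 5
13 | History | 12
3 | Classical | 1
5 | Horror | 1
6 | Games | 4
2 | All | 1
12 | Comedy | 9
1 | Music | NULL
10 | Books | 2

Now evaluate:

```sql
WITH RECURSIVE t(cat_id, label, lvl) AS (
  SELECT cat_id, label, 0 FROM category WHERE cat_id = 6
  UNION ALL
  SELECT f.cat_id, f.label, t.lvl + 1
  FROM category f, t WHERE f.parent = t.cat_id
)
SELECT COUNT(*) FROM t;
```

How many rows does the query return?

4

Base: cat_id=6 (Games) at lvl 0.
Iteration 1: rows with parent in {6} -> Fantasy (id 9, lvl 1).
Iteration 2: rows with parent in {9} -> Comedy (id 12, lvl 2).
Iteration 3: rows with parent in {12} -> History (id 13, lvl 3).
Iteration 4: no rows with parent in {13}; recursion stops.
Total rows emitted: 4.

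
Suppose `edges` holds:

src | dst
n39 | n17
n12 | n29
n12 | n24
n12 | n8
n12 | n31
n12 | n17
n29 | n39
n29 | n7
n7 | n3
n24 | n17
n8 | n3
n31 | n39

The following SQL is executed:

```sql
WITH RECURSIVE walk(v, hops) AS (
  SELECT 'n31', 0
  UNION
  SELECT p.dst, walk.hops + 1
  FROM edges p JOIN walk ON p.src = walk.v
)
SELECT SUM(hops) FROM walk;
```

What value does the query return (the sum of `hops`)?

3

Base: (n31, hops=0).
Iteration 1: edges from {n31} -> (n39, hops=1).
Iteration 2: edges from {n39} -> (n17, hops=2).
Iteration 3: no outgoing edges from {n17}; recursion stops.
SUM(hops) = 0 + 1 + 2 = 3.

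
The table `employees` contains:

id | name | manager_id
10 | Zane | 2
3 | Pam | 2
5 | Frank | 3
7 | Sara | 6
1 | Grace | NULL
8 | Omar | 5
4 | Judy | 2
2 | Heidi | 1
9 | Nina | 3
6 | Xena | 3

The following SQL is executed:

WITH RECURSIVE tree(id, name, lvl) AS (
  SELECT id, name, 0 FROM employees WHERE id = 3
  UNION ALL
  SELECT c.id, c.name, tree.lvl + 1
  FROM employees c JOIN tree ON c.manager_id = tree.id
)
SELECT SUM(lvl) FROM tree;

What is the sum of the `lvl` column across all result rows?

Base: id=3 (Pam) at lvl 0.
Iteration 1: rows with manager_id in {3} -> Frank (id 5, lvl 1), Xena (id 6, lvl 1), Nina (id 9, lvl 1).
Iteration 2: rows with manager_id in {5,6,9} -> Sara (id 7, lvl 2), Omar (id 8, lvl 2).
Iteration 3: no rows with manager_id in {7,8}; recursion stops.
SUM(lvl) = 0 + 1 + 1 + 1 + 2 + 2 = 7.

7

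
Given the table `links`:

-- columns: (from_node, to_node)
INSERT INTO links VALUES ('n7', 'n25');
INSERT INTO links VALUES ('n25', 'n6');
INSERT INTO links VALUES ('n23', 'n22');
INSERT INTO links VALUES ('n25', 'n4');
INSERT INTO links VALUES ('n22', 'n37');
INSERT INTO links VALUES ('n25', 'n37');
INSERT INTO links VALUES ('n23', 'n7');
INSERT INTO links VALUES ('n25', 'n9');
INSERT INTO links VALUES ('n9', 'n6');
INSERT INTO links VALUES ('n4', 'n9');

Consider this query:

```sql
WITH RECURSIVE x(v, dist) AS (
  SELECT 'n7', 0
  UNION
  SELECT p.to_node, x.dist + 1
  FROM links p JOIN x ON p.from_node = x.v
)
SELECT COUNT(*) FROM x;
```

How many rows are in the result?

9

Base: (n7, dist=0).
Iteration 1: edges from {n7} -> (n25, dist=1).
Iteration 2: edges from {n25} -> (n37, dist=2), (n4, dist=2), (n6, dist=2), (n9, dist=2).
Iteration 3: edges from {n37,n4,n6,n9} -> (n6, dist=3), (n9, dist=3).
Iteration 4: edges from {n6,n9} -> (n6, dist=4).
Iteration 5: no outgoing edges from {n6}; recursion stops.
Total rows emitted: 9.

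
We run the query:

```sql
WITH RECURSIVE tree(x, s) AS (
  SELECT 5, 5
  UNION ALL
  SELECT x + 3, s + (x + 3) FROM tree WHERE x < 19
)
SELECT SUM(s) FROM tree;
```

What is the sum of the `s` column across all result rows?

210

Base: x=5, s=5.
Iteration 1: 5 < 19 holds -> x = 5 + 3 = 8, s = 5 + 8 = 13.
Iteration 2: 8 < 19 holds -> x = 8 + 3 = 11, s = 13 + 11 = 24.
Iteration 3: 11 < 19 holds -> x = 11 + 3 = 14, s = 24 + 14 = 38.
Iteration 4: 14 < 19 holds -> x = 14 + 3 = 17, s = 38 + 17 = 55.
Iteration 5: 17 < 19 holds -> x = 17 + 3 = 20, s = 55 + 20 = 75.
Iteration 6: 20 < 19 fails; recursion stops.
SUM(s) = 5 + 13 + 24 + 38 + 55 + 75 = 210.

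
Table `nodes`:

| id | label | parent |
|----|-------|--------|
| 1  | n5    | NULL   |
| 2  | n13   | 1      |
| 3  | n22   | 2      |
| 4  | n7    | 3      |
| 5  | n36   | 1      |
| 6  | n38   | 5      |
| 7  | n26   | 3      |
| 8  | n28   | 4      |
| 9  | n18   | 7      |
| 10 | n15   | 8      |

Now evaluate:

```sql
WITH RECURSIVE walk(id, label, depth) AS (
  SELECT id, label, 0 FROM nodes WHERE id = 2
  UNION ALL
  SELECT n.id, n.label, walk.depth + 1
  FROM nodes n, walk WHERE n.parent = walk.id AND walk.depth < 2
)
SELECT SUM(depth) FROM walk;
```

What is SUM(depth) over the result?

5

Base: id=2 (n13) at depth 0.
Iteration 1: rows with parent in {2} -> n22 (id 3, depth 1).
Iteration 2: rows with parent in {3} -> n7 (id 4, depth 2), n26 (id 7, depth 2).
Iteration 3: depth < 2 fails for all current rows; recursion stops.
SUM(depth) = 0 + 1 + 2 + 2 = 5.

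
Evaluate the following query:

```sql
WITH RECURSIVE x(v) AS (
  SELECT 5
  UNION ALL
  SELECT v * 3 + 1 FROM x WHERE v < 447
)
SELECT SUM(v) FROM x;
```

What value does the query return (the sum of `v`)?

Base: v=5.
Iteration 1: 5 < 447 holds -> v = 5 * 3 + 1 = 16.
Iteration 2: 16 < 447 holds -> v = 16 * 3 + 1 = 49.
Iteration 3: 49 < 447 holds -> v = 49 * 3 + 1 = 148.
Iteration 4: 148 < 447 holds -> v = 148 * 3 + 1 = 445.
Iteration 5: 445 < 447 holds -> v = 445 * 3 + 1 = 1336.
Iteration 6: 1336 < 447 fails; recursion stops.
SUM(v) = 5 + 16 + 49 + 148 + 445 + 1336 = 1999.

1999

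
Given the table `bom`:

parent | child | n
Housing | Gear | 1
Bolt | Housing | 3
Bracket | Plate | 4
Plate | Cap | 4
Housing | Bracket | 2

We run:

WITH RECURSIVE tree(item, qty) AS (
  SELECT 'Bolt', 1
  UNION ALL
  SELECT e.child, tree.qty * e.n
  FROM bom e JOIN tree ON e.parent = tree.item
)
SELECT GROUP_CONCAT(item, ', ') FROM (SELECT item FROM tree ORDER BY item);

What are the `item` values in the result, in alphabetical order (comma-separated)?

Base: (Bolt, qty=1).
Iteration 1: components of {Bolt} -> Housing = 1*3 = 3.
Iteration 2: components of {Housing} -> Bracket = 3*2 = 6, Gear = 3*1 = 3.
Iteration 3: components of {Bracket,Gear} -> Plate = 6*4 = 24.
Iteration 4: components of {Plate} -> Cap = 24*4 = 96.
Iteration 5: no further components; recursion stops.

Bolt, Bracket, Cap, Gear, Housing, Plate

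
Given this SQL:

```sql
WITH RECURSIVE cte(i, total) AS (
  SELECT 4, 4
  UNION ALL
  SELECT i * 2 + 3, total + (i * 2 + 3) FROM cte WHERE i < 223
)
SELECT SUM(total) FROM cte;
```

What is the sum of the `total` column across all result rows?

Base: i=4, total=4.
Iteration 1: 4 < 223 holds -> i = 4 * 2 + 3 = 11, total = 4 + 11 = 15.
Iteration 2: 11 < 223 holds -> i = 11 * 2 + 3 = 25, total = 15 + 25 = 40.
Iteration 3: 25 < 223 holds -> i = 25 * 2 + 3 = 53, total = 40 + 53 = 93.
Iteration 4: 53 < 223 holds -> i = 53 * 2 + 3 = 109, total = 93 + 109 = 202.
Iteration 5: 109 < 223 holds -> i = 109 * 2 + 3 = 221, total = 202 + 221 = 423.
Iteration 6: 221 < 223 holds -> i = 221 * 2 + 3 = 445, total = 423 + 445 = 868.
Iteration 7: 445 < 223 fails; recursion stops.
SUM(total) = 4 + 15 + 40 + 93 + 202 + 423 + 868 = 1645.

1645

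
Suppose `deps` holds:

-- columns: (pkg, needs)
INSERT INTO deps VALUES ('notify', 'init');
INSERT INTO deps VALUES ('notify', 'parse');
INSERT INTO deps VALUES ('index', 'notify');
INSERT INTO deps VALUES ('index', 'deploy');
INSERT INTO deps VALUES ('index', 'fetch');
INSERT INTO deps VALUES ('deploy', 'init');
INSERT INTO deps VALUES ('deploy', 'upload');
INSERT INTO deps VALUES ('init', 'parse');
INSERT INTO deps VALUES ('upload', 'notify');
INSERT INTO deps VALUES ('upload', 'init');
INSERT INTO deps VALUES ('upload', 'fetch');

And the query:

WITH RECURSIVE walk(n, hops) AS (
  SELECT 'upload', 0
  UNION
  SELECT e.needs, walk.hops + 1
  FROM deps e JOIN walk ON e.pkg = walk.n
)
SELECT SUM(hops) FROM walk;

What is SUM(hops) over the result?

10

Base: (upload, hops=0).
Iteration 1: edges from {upload} -> (fetch, hops=1), (init, hops=1), (notify, hops=1).
Iteration 2: edges from {fetch,init,notify} -> (init, hops=2), (parse, hops=2). [UNION drops 1 duplicate row(s)]
Iteration 3: edges from {init,parse} -> (parse, hops=3).
Iteration 4: no outgoing edges from {parse}; recursion stops.
SUM(hops) = 0 + 1 + 1 + 1 + 2 + 2 + 3 = 10.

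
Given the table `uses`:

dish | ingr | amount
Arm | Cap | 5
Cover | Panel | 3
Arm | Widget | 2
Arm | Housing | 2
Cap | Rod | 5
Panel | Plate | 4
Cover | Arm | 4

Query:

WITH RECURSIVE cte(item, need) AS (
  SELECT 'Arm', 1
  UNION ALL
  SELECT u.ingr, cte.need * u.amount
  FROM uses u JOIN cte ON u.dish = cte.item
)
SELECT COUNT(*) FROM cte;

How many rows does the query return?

5

Base: (Arm, need=1).
Iteration 1: components of {Arm} -> Cap = 1*5 = 5, Housing = 1*2 = 2, Widget = 1*2 = 2.
Iteration 2: components of {Cap,Housing,Widget} -> Rod = 5*5 = 25.
Iteration 3: no further components; recursion stops.
Total rows emitted: 5.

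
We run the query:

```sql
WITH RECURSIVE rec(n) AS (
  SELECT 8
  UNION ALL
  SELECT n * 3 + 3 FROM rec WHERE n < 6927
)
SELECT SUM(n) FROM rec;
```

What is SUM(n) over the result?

Base: n=8.
Iteration 1: 8 < 6927 holds -> n = 8 * 3 + 3 = 27.
Iteration 2: 27 < 6927 holds -> n = 27 * 3 + 3 = 84.
Iteration 3: 84 < 6927 holds -> n = 84 * 3 + 3 = 255.
Iteration 4: 255 < 6927 holds -> n = 255 * 3 + 3 = 768.
Iteration 5: 768 < 6927 holds -> n = 768 * 3 + 3 = 2307.
Iteration 6: 2307 < 6927 holds -> n = 2307 * 3 + 3 = 6924.
Iteration 7: 6924 < 6927 holds -> n = 6924 * 3 + 3 = 20775.
Iteration 8: 20775 < 6927 fails; recursion stops.
SUM(n) = 8 + 27 + 84 + 255 + 768 + 2307 + 6924 + 20775 = 31148.

31148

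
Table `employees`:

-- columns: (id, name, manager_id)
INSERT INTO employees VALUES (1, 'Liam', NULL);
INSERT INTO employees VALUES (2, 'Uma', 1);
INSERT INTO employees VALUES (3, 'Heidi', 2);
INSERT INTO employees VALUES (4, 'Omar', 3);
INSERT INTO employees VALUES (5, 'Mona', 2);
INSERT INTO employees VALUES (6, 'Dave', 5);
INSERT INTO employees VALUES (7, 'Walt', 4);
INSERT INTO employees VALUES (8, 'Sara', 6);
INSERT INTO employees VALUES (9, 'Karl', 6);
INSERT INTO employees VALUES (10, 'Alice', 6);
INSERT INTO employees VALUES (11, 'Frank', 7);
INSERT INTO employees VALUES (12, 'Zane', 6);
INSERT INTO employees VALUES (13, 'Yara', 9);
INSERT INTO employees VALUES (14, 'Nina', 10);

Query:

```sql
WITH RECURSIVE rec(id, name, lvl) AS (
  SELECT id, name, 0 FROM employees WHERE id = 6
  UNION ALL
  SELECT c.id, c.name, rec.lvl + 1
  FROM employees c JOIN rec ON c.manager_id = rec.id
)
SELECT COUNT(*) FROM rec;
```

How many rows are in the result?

Base: id=6 (Dave) at lvl 0.
Iteration 1: rows with manager_id in {6} -> Sara (id 8, lvl 1), Karl (id 9, lvl 1), Alice (id 10, lvl 1), Zane (id 12, lvl 1).
Iteration 2: rows with manager_id in {8,9,10,12} -> Yara (id 13, lvl 2), Nina (id 14, lvl 2).
Iteration 3: no rows with manager_id in {13,14}; recursion stops.
Total rows emitted: 7.

7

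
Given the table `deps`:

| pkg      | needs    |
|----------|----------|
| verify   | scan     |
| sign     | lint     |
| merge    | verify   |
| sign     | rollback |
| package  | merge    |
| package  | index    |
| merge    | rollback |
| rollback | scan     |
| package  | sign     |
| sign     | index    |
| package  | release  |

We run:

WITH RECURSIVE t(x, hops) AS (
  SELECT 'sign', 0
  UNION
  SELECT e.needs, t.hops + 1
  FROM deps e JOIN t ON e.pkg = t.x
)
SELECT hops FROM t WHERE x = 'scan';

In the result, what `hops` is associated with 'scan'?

2

Base: (sign, hops=0).
Iteration 1: edges from {sign} -> (index, hops=1), (lint, hops=1), (rollback, hops=1).
Iteration 2: edges from {index,lint,rollback} -> (scan, hops=2).
Iteration 3: no outgoing edges from {scan}; recursion stops.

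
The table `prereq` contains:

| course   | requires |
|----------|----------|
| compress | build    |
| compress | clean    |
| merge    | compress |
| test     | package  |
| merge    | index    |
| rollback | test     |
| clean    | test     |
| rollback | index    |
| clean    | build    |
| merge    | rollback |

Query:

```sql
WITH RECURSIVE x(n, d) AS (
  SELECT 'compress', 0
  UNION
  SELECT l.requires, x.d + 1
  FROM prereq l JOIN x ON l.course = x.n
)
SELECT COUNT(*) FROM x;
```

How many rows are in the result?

6

Base: (compress, d=0).
Iteration 1: edges from {compress} -> (build, d=1), (clean, d=1).
Iteration 2: edges from {build,clean} -> (build, d=2), (test, d=2).
Iteration 3: edges from {build,test} -> (package, d=3).
Iteration 4: no outgoing edges from {package}; recursion stops.
Total rows emitted: 6.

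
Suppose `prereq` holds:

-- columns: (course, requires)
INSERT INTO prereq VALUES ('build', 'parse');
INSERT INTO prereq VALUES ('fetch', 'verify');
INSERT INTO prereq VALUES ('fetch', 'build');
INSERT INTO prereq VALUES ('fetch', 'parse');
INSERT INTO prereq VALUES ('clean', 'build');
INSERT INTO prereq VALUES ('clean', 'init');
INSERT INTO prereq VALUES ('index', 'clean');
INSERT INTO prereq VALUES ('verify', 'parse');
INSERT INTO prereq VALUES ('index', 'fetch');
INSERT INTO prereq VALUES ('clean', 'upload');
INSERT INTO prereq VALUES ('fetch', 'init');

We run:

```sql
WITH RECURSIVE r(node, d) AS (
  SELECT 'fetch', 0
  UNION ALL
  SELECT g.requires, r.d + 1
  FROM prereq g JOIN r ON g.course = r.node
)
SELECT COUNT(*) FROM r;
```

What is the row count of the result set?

7

Base: (fetch, d=0).
Iteration 1: edges from {fetch} -> (build, d=1), (init, d=1), (parse, d=1), (verify, d=1).
Iteration 2: edges from {build,init,parse,verify} -> (parse, d=2) x2. [UNION ALL keeps all 2 new rows, including repeats]
Iteration 3: no outgoing edges from {parse}; recursion stops.
Total rows emitted: 7.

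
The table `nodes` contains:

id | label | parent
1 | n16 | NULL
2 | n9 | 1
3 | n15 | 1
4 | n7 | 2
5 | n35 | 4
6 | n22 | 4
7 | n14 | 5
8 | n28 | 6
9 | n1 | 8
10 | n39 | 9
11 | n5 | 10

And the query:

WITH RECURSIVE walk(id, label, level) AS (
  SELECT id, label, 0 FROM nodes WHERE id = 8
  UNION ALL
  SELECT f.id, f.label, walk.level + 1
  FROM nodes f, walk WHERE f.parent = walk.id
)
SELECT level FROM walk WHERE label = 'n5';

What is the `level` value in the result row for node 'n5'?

Base: id=8 (n28) at level 0.
Iteration 1: rows with parent in {8} -> n1 (id 9, level 1).
Iteration 2: rows with parent in {9} -> n39 (id 10, level 2).
Iteration 3: rows with parent in {10} -> n5 (id 11, level 3).
Iteration 4: no rows with parent in {11}; recursion stops.

3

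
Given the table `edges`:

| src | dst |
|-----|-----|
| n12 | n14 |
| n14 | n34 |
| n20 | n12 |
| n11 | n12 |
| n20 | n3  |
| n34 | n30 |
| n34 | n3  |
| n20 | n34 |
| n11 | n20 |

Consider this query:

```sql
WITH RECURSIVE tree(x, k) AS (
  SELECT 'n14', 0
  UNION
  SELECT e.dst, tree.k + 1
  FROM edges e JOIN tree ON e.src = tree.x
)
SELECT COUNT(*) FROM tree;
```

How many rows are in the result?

4

Base: (n14, k=0).
Iteration 1: edges from {n14} -> (n34, k=1).
Iteration 2: edges from {n34} -> (n3, k=2), (n30, k=2).
Iteration 3: no outgoing edges from {n3,n30}; recursion stops.
Total rows emitted: 4.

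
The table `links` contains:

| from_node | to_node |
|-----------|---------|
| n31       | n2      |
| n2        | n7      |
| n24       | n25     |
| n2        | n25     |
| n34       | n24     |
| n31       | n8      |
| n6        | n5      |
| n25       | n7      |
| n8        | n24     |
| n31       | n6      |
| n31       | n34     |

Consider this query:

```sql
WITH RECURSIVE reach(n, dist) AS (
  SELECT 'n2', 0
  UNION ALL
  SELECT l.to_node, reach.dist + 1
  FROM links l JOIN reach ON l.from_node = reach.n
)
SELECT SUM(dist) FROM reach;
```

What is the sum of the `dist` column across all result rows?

4

Base: (n2, dist=0).
Iteration 1: edges from {n2} -> (n25, dist=1), (n7, dist=1).
Iteration 2: edges from {n25,n7} -> (n7, dist=2).
Iteration 3: no outgoing edges from {n7}; recursion stops.
SUM(dist) = 0 + 1 + 1 + 2 = 4.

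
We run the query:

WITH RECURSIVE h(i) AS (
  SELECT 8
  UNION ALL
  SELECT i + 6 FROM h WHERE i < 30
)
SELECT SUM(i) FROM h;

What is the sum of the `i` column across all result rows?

100

Base: i=8.
Iteration 1: 8 < 30 holds -> i = 8 + 6 = 14.
Iteration 2: 14 < 30 holds -> i = 14 + 6 = 20.
Iteration 3: 20 < 30 holds -> i = 20 + 6 = 26.
Iteration 4: 26 < 30 holds -> i = 26 + 6 = 32.
Iteration 5: 32 < 30 fails; recursion stops.
SUM(i) = 8 + 14 + 20 + 26 + 32 = 100.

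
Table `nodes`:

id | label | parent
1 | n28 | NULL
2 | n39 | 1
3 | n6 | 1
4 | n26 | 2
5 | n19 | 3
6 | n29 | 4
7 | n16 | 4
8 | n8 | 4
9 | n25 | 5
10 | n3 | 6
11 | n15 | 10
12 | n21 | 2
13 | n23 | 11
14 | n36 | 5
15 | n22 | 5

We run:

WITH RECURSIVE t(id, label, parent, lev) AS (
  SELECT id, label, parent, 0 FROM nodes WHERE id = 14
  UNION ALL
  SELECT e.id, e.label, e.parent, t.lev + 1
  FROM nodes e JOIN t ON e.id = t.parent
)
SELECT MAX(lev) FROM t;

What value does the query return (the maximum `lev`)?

Base: id=14 (n36), parent=5, lev 0.
Iteration 1: join on id=5 -> n19 (id 5, parent=3, lev 1).
Iteration 2: join on id=3 -> n6 (id 3, parent=1, lev 2).
Iteration 3: join on id=1 -> n28 (id 1, parent=NULL, lev 3).
Iteration 4: parent is NULL; no match; recursion stops.
lev values: 0, 1, 2, 3; the maximum is 3.

3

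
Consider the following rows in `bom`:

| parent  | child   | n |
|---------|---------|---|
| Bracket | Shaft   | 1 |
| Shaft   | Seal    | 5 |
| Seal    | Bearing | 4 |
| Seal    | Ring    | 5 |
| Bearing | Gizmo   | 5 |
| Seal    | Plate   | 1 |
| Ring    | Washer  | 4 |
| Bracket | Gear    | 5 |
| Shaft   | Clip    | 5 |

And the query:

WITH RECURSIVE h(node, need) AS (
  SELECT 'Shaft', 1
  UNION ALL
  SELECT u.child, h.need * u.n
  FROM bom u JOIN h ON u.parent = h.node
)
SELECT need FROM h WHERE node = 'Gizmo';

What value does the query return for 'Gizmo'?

Base: (Shaft, need=1).
Iteration 1: components of {Shaft} -> Clip = 1*5 = 5, Seal = 1*5 = 5.
Iteration 2: components of {Clip,Seal} -> Bearing = 5*4 = 20, Plate = 5*1 = 5, Ring = 5*5 = 25.
Iteration 3: components of {Bearing,Plate,Ring} -> Gizmo = 20*5 = 100, Washer = 25*4 = 100.
Iteration 4: no further components; recursion stops.

100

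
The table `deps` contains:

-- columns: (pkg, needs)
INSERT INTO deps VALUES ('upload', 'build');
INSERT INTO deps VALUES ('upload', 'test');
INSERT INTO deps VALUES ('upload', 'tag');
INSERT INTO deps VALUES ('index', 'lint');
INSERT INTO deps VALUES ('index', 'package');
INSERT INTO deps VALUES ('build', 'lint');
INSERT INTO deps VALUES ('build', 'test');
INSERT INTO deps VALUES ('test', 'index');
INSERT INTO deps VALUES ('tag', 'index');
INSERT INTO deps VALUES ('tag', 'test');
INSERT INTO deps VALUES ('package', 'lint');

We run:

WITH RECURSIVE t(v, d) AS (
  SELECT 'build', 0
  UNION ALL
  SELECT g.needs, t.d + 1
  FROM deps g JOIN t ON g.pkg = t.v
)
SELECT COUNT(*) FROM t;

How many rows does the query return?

7

Base: (build, d=0).
Iteration 1: edges from {build} -> (lint, d=1), (test, d=1).
Iteration 2: edges from {lint,test} -> (index, d=2).
Iteration 3: edges from {index} -> (lint, d=3), (package, d=3).
Iteration 4: edges from {lint,package} -> (lint, d=4).
Iteration 5: no outgoing edges from {lint}; recursion stops.
Total rows emitted: 7.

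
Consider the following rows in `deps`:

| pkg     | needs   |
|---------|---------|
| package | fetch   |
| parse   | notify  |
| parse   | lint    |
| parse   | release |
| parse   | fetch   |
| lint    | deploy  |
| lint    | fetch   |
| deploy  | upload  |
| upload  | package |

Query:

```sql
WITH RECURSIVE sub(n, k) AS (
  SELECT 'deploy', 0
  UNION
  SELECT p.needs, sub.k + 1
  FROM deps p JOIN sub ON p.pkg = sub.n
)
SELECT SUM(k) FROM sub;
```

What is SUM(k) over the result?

6

Base: (deploy, k=0).
Iteration 1: edges from {deploy} -> (upload, k=1).
Iteration 2: edges from {upload} -> (package, k=2).
Iteration 3: edges from {package} -> (fetch, k=3).
Iteration 4: no outgoing edges from {fetch}; recursion stops.
SUM(k) = 0 + 1 + 2 + 3 = 6.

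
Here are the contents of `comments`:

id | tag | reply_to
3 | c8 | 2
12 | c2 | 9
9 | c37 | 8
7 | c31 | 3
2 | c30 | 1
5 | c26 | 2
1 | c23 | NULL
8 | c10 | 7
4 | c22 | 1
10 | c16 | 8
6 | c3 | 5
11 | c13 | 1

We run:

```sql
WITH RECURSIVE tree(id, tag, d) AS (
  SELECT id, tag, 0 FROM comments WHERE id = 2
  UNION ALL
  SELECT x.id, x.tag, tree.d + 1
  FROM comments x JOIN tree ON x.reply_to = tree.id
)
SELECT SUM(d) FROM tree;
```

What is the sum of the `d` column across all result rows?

Base: id=2 (c30) at d 0.
Iteration 1: rows with reply_to in {2} -> c8 (id 3, d 1), c26 (id 5, d 1).
Iteration 2: rows with reply_to in {3,5} -> c3 (id 6, d 2), c31 (id 7, d 2).
Iteration 3: rows with reply_to in {6,7} -> c10 (id 8, d 3).
Iteration 4: rows with reply_to in {8} -> c37 (id 9, d 4), c16 (id 10, d 4).
Iteration 5: rows with reply_to in {9,10} -> c2 (id 12, d 5).
Iteration 6: no rows with reply_to in {12}; recursion stops.
SUM(d) = 0 + 1 + 1 + 2 + 2 + 3 + 4 + 4 + 5 = 22.

22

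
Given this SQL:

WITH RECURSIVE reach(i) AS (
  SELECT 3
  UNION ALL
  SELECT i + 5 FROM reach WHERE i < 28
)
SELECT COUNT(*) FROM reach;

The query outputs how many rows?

6

Base: i=3.
Iteration 1: 3 < 28 holds -> i = 3 + 5 = 8.
Iteration 2: 8 < 28 holds -> i = 8 + 5 = 13.
Iteration 3: 13 < 28 holds -> i = 13 + 5 = 18.
Iteration 4: 18 < 28 holds -> i = 18 + 5 = 23.
Iteration 5: 23 < 28 holds -> i = 23 + 5 = 28.
Iteration 6: 28 < 28 fails; recursion stops.
Total rows emitted: 6.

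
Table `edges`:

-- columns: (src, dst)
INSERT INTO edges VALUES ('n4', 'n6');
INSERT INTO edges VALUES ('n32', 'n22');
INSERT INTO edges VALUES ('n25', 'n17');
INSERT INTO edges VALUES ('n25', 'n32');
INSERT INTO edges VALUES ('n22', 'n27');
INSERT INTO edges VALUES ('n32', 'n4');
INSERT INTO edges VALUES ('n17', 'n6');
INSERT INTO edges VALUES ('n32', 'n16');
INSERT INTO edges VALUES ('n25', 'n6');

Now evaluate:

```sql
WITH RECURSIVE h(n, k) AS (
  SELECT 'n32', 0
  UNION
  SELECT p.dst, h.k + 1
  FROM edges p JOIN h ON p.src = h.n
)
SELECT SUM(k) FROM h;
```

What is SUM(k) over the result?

7

Base: (n32, k=0).
Iteration 1: edges from {n32} -> (n16, k=1), (n22, k=1), (n4, k=1).
Iteration 2: edges from {n16,n22,n4} -> (n27, k=2), (n6, k=2).
Iteration 3: no outgoing edges from {n27,n6}; recursion stops.
SUM(k) = 0 + 1 + 1 + 1 + 2 + 2 = 7.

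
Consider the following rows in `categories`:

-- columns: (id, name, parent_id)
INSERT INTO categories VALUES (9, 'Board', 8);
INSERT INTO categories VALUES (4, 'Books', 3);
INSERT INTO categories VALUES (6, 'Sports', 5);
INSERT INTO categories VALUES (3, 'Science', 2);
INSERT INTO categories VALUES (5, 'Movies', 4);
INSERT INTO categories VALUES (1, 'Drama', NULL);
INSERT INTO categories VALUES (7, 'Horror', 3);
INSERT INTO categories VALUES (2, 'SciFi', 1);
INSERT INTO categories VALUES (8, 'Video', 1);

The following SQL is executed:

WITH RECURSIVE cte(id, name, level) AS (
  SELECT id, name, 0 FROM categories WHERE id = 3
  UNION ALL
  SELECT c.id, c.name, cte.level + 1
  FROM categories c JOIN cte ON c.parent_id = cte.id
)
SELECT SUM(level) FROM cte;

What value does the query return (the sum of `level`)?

7

Base: id=3 (Science) at level 0.
Iteration 1: rows with parent_id in {3} -> Books (id 4, level 1), Horror (id 7, level 1).
Iteration 2: rows with parent_id in {4,7} -> Movies (id 5, level 2).
Iteration 3: rows with parent_id in {5} -> Sports (id 6, level 3).
Iteration 4: no rows with parent_id in {6}; recursion stops.
SUM(level) = 0 + 1 + 1 + 2 + 3 = 7.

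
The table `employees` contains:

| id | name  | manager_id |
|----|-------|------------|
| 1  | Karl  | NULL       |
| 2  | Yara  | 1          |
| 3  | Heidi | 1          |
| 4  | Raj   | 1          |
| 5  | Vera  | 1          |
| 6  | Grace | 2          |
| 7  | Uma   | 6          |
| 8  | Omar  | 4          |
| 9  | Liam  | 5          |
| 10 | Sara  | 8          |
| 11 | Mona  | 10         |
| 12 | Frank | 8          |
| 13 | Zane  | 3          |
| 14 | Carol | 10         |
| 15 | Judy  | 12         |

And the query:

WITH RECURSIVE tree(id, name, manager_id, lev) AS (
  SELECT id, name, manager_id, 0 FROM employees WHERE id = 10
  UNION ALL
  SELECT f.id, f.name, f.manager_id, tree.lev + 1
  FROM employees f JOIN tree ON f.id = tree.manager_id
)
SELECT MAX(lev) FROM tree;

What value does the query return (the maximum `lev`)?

3

Base: id=10 (Sara), manager_id=8, lev 0.
Iteration 1: join on id=8 -> Omar (id 8, manager_id=4, lev 1).
Iteration 2: join on id=4 -> Raj (id 4, manager_id=1, lev 2).
Iteration 3: join on id=1 -> Karl (id 1, manager_id=NULL, lev 3).
Iteration 4: manager_id is NULL; no match; recursion stops.
lev values: 0, 1, 2, 3; the maximum is 3.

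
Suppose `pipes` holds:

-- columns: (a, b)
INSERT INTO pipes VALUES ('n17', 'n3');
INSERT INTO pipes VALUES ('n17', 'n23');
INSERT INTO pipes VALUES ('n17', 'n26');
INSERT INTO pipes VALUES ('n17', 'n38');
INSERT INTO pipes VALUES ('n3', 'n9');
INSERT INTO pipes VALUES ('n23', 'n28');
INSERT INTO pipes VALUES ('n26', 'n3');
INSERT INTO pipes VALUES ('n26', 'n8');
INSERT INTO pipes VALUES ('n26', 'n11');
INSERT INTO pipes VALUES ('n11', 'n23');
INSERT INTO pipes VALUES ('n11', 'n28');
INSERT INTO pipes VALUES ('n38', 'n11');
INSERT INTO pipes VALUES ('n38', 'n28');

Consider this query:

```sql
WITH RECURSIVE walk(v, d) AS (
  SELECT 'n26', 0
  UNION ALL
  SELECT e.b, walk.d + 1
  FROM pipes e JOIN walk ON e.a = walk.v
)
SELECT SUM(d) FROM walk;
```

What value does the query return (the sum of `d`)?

12

Base: (n26, d=0).
Iteration 1: edges from {n26} -> (n11, d=1), (n3, d=1), (n8, d=1).
Iteration 2: edges from {n11,n3,n8} -> (n23, d=2), (n28, d=2), (n9, d=2).
Iteration 3: edges from {n23,n28,n9} -> (n28, d=3).
Iteration 4: no outgoing edges from {n28}; recursion stops.
SUM(d) = 0 + 1 + 1 + 1 + 2 + 2 + 2 + 3 = 12.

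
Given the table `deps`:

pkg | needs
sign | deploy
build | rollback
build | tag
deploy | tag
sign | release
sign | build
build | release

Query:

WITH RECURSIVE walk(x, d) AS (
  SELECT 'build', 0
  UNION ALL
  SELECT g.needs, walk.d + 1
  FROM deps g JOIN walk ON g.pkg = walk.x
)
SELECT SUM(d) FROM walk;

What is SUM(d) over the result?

Base: (build, d=0).
Iteration 1: edges from {build} -> (release, d=1), (rollback, d=1), (tag, d=1).
Iteration 2: no outgoing edges from {release,rollback,tag}; recursion stops.
SUM(d) = 0 + 1 + 1 + 1 = 3.

3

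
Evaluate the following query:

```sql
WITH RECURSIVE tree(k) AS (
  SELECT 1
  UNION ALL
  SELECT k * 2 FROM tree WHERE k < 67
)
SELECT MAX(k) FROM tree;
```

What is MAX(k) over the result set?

128

Base: k=1.
Iteration 1: 1 < 67 holds -> k = 1 * 2 = 2.
Iteration 2: 2 < 67 holds -> k = 2 * 2 = 4.
Iteration 3: 4 < 67 holds -> k = 4 * 2 = 8.
Iteration 4: 8 < 67 holds -> k = 8 * 2 = 16.
Iteration 5: 16 < 67 holds -> k = 16 * 2 = 32.
Iteration 6: 32 < 67 holds -> k = 32 * 2 = 64.
Iteration 7: 64 < 67 holds -> k = 64 * 2 = 128.
Iteration 8: 128 < 67 fails; recursion stops.
k values: 1, 2, 4, 8, 16, 32, 64, 128; the maximum is 128.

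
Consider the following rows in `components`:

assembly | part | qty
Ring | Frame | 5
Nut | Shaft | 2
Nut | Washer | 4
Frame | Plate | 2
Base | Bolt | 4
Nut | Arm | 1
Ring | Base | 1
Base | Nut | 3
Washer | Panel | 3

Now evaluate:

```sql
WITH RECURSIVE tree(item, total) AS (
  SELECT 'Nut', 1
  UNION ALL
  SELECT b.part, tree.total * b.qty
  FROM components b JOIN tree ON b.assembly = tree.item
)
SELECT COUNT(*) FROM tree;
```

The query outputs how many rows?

Base: (Nut, total=1).
Iteration 1: components of {Nut} -> Arm = 1*1 = 1, Shaft = 1*2 = 2, Washer = 1*4 = 4.
Iteration 2: components of {Arm,Shaft,Washer} -> Panel = 4*3 = 12.
Iteration 3: no further components; recursion stops.
Total rows emitted: 5.

5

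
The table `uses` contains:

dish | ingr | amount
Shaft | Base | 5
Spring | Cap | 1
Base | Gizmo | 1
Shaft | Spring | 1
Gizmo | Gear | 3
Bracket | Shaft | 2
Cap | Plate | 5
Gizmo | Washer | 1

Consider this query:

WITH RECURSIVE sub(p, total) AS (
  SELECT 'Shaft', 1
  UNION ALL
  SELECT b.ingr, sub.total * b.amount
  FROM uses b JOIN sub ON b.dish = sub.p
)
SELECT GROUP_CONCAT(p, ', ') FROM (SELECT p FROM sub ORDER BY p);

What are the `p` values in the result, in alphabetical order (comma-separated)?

Base, Cap, Gear, Gizmo, Plate, Shaft, Spring, Washer

Base: (Shaft, total=1).
Iteration 1: components of {Shaft} -> Base = 1*5 = 5, Spring = 1*1 = 1.
Iteration 2: components of {Base,Spring} -> Cap = 1*1 = 1, Gizmo = 5*1 = 5.
Iteration 3: components of {Cap,Gizmo} -> Gear = 5*3 = 15, Plate = 1*5 = 5, Washer = 5*1 = 5.
Iteration 4: no further components; recursion stops.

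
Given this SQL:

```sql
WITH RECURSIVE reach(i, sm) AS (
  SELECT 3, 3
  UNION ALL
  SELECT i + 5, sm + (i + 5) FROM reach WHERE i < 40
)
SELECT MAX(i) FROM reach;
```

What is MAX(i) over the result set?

43

Base: i=3, sm=3.
Iteration 1: 3 < 40 holds -> i = 3 + 5 = 8, sm = 3 + 8 = 11.
Iteration 2: 8 < 40 holds -> i = 8 + 5 = 13, sm = 11 + 13 = 24.
Iteration 3: 13 < 40 holds -> i = 13 + 5 = 18, sm = 24 + 18 = 42.
Iteration 4: 18 < 40 holds -> i = 18 + 5 = 23, sm = 42 + 23 = 65.
Iteration 5: 23 < 40 holds -> i = 23 + 5 = 28, sm = 65 + 28 = 93.
Iteration 6: 28 < 40 holds -> i = 28 + 5 = 33, sm = 93 + 33 = 126.
Iteration 7: 33 < 40 holds -> i = 33 + 5 = 38, sm = 126 + 38 = 164.
Iteration 8: 38 < 40 holds -> i = 38 + 5 = 43, sm = 164 + 43 = 207.
Iteration 9: 43 < 40 fails; recursion stops.
i values: 3, 8, 13, 18, 23, 28, 33, 38, 43; the maximum is 43.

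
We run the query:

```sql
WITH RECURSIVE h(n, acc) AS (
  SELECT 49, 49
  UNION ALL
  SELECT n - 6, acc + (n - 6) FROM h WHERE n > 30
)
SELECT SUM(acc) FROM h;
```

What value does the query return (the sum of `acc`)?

Base: n=49, acc=49.
Iteration 1: 49 > 30 holds -> n = 49 - 6 = 43, acc = 49 + 43 = 92.
Iteration 2: 43 > 30 holds -> n = 43 - 6 = 37, acc = 92 + 37 = 129.
Iteration 3: 37 > 30 holds -> n = 37 - 6 = 31, acc = 129 + 31 = 160.
Iteration 4: 31 > 30 holds -> n = 31 - 6 = 25, acc = 160 + 25 = 185.
Iteration 5: 25 > 30 fails; recursion stops.
SUM(acc) = 49 + 92 + 129 + 160 + 185 = 615.

615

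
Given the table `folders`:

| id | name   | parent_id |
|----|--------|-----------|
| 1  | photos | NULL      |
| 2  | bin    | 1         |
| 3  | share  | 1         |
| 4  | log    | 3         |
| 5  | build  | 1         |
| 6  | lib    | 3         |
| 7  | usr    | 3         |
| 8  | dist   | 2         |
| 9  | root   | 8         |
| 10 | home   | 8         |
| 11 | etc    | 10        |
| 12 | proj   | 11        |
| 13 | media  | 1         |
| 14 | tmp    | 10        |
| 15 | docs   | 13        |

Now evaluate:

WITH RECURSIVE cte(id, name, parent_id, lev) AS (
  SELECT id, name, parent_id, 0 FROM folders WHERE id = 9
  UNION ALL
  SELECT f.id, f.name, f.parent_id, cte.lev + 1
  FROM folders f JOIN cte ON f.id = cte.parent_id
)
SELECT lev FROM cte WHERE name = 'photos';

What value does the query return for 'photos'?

Base: id=9 (root), parent_id=8, lev 0.
Iteration 1: join on id=8 -> dist (id 8, parent_id=2, lev 1).
Iteration 2: join on id=2 -> bin (id 2, parent_id=1, lev 2).
Iteration 3: join on id=1 -> photos (id 1, parent_id=NULL, lev 3).
Iteration 4: parent_id is NULL; no match; recursion stops.

3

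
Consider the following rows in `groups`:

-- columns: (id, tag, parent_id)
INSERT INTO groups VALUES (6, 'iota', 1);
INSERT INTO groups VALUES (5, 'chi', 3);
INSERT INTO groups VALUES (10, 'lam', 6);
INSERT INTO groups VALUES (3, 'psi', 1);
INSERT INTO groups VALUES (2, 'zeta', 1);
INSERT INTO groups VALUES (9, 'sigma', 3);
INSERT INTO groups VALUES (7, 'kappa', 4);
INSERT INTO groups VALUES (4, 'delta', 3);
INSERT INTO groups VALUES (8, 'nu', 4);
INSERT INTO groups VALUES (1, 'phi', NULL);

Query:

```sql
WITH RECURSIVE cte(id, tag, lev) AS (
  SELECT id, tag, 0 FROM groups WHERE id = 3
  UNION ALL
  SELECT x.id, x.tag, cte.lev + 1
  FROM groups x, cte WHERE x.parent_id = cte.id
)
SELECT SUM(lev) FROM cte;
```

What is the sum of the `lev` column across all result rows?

Base: id=3 (psi) at lev 0.
Iteration 1: rows with parent_id in {3} -> delta (id 4, lev 1), chi (id 5, lev 1), sigma (id 9, lev 1).
Iteration 2: rows with parent_id in {4,5,9} -> kappa (id 7, lev 2), nu (id 8, lev 2).
Iteration 3: no rows with parent_id in {7,8}; recursion stops.
SUM(lev) = 0 + 1 + 1 + 1 + 2 + 2 = 7.

7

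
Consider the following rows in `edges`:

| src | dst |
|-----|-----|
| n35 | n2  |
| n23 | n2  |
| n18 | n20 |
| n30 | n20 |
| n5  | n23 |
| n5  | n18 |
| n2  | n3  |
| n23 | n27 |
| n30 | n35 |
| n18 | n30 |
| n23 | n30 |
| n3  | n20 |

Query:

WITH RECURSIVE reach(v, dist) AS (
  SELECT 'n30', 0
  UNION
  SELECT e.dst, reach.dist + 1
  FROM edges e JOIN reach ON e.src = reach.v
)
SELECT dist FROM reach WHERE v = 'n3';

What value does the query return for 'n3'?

3

Base: (n30, dist=0).
Iteration 1: edges from {n30} -> (n20, dist=1), (n35, dist=1).
Iteration 2: edges from {n20,n35} -> (n2, dist=2).
Iteration 3: edges from {n2} -> (n3, dist=3).
Iteration 4: edges from {n3} -> (n20, dist=4).
Iteration 5: no outgoing edges from {n20}; recursion stops.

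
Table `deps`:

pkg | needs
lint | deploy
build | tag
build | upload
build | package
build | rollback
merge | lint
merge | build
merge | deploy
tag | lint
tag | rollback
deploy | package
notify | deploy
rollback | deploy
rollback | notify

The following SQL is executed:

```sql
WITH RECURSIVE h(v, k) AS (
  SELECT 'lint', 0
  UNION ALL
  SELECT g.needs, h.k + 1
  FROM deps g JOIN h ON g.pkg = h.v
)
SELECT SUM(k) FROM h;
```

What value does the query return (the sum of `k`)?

3

Base: (lint, k=0).
Iteration 1: edges from {lint} -> (deploy, k=1).
Iteration 2: edges from {deploy} -> (package, k=2).
Iteration 3: no outgoing edges from {package}; recursion stops.
SUM(k) = 0 + 1 + 2 = 3.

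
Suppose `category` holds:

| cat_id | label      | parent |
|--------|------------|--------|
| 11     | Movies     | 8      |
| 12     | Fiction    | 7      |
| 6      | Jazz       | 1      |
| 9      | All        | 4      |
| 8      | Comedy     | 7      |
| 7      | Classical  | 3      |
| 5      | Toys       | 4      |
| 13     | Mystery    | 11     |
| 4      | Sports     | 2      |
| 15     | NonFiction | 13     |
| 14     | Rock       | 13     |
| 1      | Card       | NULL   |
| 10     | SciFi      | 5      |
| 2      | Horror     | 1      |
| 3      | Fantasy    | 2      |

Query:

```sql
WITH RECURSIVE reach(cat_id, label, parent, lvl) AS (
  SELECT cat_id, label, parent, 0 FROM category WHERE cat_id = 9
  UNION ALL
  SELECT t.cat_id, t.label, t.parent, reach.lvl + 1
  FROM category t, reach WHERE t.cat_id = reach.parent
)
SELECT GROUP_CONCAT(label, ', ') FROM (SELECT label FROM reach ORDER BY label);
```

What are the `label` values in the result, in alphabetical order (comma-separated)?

Base: cat_id=9 (All), parent=4, lvl 0.
Iteration 1: join on cat_id=4 -> Sports (id 4, parent=2, lvl 1).
Iteration 2: join on cat_id=2 -> Horror (id 2, parent=1, lvl 2).
Iteration 3: join on cat_id=1 -> Card (id 1, parent=NULL, lvl 3).
Iteration 4: parent is NULL; no match; recursion stops.

All, Card, Horror, Sports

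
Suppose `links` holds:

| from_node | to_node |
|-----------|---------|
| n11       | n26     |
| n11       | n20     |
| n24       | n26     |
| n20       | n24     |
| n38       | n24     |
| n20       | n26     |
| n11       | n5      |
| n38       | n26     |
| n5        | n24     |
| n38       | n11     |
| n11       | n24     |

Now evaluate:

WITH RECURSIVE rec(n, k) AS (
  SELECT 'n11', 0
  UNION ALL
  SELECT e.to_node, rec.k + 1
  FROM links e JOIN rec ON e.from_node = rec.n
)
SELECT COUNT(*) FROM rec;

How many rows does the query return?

11

Base: (n11, k=0).
Iteration 1: edges from {n11} -> (n20, k=1), (n24, k=1), (n26, k=1), (n5, k=1).
Iteration 2: edges from {n20,n24,n26,n5} -> (n24, k=2) x2, (n26, k=2) x2. [UNION ALL keeps all 4 new rows, including repeats]
Iteration 3: edges from {n24,n26} -> (n26, k=3) x2. [UNION ALL keeps all 2 new rows, including repeats]
Iteration 4: no outgoing edges from {n26}; recursion stops.
Total rows emitted: 11.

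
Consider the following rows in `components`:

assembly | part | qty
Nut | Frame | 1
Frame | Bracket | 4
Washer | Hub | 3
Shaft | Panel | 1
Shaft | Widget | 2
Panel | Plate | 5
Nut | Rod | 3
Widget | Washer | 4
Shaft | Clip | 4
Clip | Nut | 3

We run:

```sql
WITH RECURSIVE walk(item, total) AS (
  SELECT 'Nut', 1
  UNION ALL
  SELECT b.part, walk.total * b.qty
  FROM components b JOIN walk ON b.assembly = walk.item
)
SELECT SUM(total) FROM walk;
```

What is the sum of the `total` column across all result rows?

9

Base: (Nut, total=1).
Iteration 1: components of {Nut} -> Frame = 1*1 = 1, Rod = 1*3 = 3.
Iteration 2: components of {Frame,Rod} -> Bracket = 1*4 = 4.
Iteration 3: no further components; recursion stops.
SUM(total) = 1 + 3 + 1 + 4 = 9.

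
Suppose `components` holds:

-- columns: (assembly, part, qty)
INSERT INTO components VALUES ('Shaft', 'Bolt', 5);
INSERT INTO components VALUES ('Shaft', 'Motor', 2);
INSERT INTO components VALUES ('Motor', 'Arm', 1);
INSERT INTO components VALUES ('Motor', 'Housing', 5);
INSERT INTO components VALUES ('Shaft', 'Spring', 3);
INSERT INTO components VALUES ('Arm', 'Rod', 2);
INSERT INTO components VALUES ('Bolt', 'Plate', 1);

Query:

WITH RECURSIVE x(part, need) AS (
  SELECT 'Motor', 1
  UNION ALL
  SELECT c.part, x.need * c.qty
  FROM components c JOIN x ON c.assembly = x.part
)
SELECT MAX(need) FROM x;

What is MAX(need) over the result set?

5

Base: (Motor, need=1).
Iteration 1: components of {Motor} -> Arm = 1*1 = 1, Housing = 1*5 = 5.
Iteration 2: components of {Arm,Housing} -> Rod = 1*2 = 2.
Iteration 3: no further components; recursion stops.
need values: 1, 1, 5, 2; the maximum is 5.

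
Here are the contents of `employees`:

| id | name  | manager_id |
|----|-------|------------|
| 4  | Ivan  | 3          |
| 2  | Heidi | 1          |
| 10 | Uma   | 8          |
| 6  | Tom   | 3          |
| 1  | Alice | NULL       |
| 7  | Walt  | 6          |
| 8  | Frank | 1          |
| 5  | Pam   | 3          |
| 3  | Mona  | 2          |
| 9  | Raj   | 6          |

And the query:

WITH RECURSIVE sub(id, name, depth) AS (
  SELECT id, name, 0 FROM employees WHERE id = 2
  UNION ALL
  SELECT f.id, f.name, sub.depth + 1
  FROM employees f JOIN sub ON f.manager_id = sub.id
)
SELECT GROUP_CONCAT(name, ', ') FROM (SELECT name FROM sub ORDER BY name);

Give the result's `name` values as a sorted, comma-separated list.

Base: id=2 (Heidi) at depth 0.
Iteration 1: rows with manager_id in {2} -> Mona (id 3, depth 1).
Iteration 2: rows with manager_id in {3} -> Ivan (id 4, depth 2), Pam (id 5, depth 2), Tom (id 6, depth 2).
Iteration 3: rows with manager_id in {4,5,6} -> Walt (id 7, depth 3), Raj (id 9, depth 3).
Iteration 4: no rows with manager_id in {7,9}; recursion stops.

Heidi, Ivan, Mona, Pam, Raj, Tom, Walt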